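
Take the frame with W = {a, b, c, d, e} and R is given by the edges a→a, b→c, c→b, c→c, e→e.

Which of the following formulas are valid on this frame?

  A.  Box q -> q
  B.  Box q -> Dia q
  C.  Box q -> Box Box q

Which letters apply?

none

R is not reflexive: not b R b.
R is not transitive: b R c and c R b but not b R b.
R is not serial: d has no R-successor.
(A) Box q -> q is axiom T, which corresponds to reflexivity. R is not reflexive — not valid.
(B) Box q -> Dia q is axiom D; it is valid on a frame exactly when R is serial. R is not serial, so not valid.
(C) axiom 4: valid iff R is transitive. R is not transitive — not valid.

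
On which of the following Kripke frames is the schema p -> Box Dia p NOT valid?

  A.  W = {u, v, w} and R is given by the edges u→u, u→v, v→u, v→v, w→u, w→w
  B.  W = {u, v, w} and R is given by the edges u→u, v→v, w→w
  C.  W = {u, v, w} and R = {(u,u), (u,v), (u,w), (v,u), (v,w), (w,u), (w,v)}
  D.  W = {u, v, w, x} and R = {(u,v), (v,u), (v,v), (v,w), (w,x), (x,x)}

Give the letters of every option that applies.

The schema p -> Box Dia p is axiom B; it is valid on a frame iff R is symmetric.
(A) R is not symmetric (w R u but not u R w), so the schema fails here.
(B) R is symmetric (every R-edge is matched by its reverse), so the schema is valid here.
(C) R is symmetric (every R-edge is matched by its reverse), so the schema is valid here.
(D) R is not symmetric (v R w but not w R v), so the schema fails here.

A, D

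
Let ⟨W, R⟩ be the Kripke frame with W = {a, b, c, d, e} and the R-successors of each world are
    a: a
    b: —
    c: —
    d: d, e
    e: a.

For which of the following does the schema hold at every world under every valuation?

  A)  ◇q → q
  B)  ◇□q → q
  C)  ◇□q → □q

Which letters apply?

R is not symmetric: d R e but not e R d.
R is not euclidean: d R e and d R d but not e R d.
R is not a subset of the identity: d R e with d ≠ e.
(A) ◇q → q is the converse of T; it holds exactly when R ⊆ identity. Here R ⊄ identity — not valid.
(B) ◇□q → q (the dual of axiom B) characterises the symmetric frames. R is not symmetric — not valid.
(C) ◇□q → □q (the dual of axiom 5) characterises the euclidean frames. R is not euclidean — not valid.

none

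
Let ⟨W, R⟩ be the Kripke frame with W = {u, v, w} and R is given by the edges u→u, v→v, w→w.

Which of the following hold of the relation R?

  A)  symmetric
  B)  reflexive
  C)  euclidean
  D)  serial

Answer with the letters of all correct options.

(A) symmetric: every R-edge is matched by its reverse.
(B) reflexive: each world relates to itself.
(C) euclidean: any two R-successors of the same world are R-related.
(D) serial: every world has an R-successor.

A, B, C, D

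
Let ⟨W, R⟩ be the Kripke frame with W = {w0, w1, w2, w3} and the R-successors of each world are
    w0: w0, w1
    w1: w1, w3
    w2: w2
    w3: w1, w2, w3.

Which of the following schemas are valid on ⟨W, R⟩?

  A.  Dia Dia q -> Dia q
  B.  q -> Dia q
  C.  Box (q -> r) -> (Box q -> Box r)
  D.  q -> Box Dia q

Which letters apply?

B, C

R is reflexive: each world relates to itself.
R is not symmetric: w0 R w1 but not w1 R w0.
R is not transitive: w0 R w1 and w1 R w3 but not w0 R w3.
(A) Dia Dia q -> Dia q (the dual of axiom 4) characterises the transitive frames. R is not transitive — not valid.
(B) q -> Dia q is the dual of axiom T; it is valid on a frame exactly when R is reflexive. R is reflexive, so valid.
(C) Box (q -> r) -> (Box q -> Box r) is axiom K, valid on every Kripke frame — valid.
(D) axiom B: valid iff R is symmetric. R is not symmetric — not valid.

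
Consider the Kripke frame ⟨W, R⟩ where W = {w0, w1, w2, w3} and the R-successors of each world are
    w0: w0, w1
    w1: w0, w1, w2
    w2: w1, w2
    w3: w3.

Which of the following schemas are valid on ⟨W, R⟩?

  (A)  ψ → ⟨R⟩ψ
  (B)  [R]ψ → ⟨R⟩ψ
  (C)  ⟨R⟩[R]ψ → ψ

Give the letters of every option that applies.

A, B, C

R is reflexive: each world relates to itself.
R is symmetric: every R-edge is matched by its reverse.
R is serial: every world has an R-successor.
(A) ψ → ⟨R⟩ψ is the dual of axiom T; it is valid on a frame exactly when R is reflexive. R is reflexive, so valid.
(B) [R]ψ → ⟨R⟩ψ (axiom D) characterises the serial frames. R is serial — valid.
(C) ⟨R⟩[R]ψ → ψ (the dual of axiom B) characterises the symmetric frames. R is symmetric — valid.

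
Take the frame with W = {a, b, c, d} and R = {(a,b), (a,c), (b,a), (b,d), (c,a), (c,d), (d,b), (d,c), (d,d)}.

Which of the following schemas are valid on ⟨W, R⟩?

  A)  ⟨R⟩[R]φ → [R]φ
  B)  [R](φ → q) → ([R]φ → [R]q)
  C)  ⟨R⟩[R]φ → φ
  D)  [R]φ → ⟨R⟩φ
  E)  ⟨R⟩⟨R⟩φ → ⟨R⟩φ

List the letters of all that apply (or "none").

B, C, D

R is symmetric: every R-edge is matched by its reverse.
R is not transitive: a R b and b R a but not a R a.
R is not euclidean: a R b and a R c but not b R c.
R is serial: every world has an R-successor.
(A) ⟨R⟩[R]φ → [R]φ is the dual of axiom 5; it is valid on a frame exactly when R is euclidean. R is not euclidean, so not valid.
(B) [R](φ → q) → ([R]φ → [R]q) is axiom K, valid on every Kripke frame — valid.
(C) the dual of axiom B: valid iff R is symmetric. R is symmetric — valid.
(D) axiom D: valid iff R is serial. R is serial — valid.
(E) ⟨R⟩⟨R⟩φ → ⟨R⟩φ is the dual of axiom 4; it is valid on a frame exactly when R is transitive. R is not transitive, so not valid.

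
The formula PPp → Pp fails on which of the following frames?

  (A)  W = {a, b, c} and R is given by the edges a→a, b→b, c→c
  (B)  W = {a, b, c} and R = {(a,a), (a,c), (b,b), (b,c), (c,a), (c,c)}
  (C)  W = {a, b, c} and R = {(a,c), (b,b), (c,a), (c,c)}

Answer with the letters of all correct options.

B, C

The schema PPp → Pp is the dual of axiom 4; it is valid on a frame iff R is transitive.
(A) R is transitive (R is closed under composition), so the schema is valid here.
(B) R is not transitive (b R c and c R a but not b R a), so the schema fails here.
(C) R is not transitive (a R c and c R a but not a R a), so the schema fails here.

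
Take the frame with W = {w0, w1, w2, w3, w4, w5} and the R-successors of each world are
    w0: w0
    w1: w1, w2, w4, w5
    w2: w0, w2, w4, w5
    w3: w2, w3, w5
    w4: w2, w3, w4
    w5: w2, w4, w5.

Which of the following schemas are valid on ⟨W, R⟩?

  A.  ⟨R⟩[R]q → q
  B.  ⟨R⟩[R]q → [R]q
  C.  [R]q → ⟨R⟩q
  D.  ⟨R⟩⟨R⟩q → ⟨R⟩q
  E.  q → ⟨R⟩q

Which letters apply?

R is reflexive: each world relates to itself.
R is not symmetric: w1 R w2 but not w2 R w1.
R is not transitive: w1 R w2 and w2 R w0 but not w1 R w0.
R is not euclidean: w1 R w2 and w1 R w1 but not w2 R w1.
R is serial: every world has an R-successor.
(A) ⟨R⟩[R]q → q (the dual of axiom B) characterises the symmetric frames. R is not symmetric — not valid.
(B) ⟨R⟩[R]q → [R]q is the dual of axiom 5, which corresponds to the euclidean property. R is not euclidean — not valid.
(C) axiom D: valid iff R is serial. R is serial — valid.
(D) ⟨R⟩⟨R⟩q → ⟨R⟩q is the dual of axiom 4, which corresponds to transitivity. R is not transitive — not valid.
(E) q → ⟨R⟩q (the dual of axiom T) characterises the reflexive frames. R is reflexive — valid.

C, E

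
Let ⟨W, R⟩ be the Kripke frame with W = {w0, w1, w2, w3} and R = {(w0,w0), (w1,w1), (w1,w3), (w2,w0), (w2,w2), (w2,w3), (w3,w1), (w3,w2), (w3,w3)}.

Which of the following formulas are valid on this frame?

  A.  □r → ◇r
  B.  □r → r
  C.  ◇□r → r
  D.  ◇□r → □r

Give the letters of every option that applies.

R is reflexive: each world relates to itself.
R is not symmetric: w2 R w0 but not w0 R w2.
R is not euclidean: w2 R w0 and w2 R w2 but not w0 R w2.
R is serial: every world has an R-successor.
(A) axiom D: valid iff R is serial. R is serial — valid.
(B) □r → r is axiom T; it is valid on a frame exactly when R is reflexive. R is reflexive, so valid.
(C) ◇□r → r (the dual of axiom B) characterises the symmetric frames. R is not symmetric — not valid.
(D) ◇□r → □r is the dual of axiom 5; it is valid on a frame exactly when R is euclidean. R is not euclidean, so not valid.

A, B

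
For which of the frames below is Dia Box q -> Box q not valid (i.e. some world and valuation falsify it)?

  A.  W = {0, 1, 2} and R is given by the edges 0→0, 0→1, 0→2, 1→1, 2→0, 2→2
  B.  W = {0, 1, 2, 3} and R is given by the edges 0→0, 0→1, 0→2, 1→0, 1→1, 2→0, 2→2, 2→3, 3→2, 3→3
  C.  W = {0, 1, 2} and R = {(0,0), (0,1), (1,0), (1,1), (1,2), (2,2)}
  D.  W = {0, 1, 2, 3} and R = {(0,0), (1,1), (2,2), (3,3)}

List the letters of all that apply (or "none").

The schema Dia Box q -> Box q is the dual of axiom 5; it is valid on a frame iff R is euclidean.
(A) R is not euclidean (0 R 1 and 0 R 0 but not 1 R 0), so the schema fails here.
(B) R is not euclidean (0 R 1 and 0 R 2 but not 1 R 2), so the schema fails here.
(C) R is not euclidean (1 R 0 and 1 R 2 but not 0 R 2), so the schema fails here.
(D) R is euclidean (any two R-successors of the same world are R-related), so the schema is valid here.

A, B, C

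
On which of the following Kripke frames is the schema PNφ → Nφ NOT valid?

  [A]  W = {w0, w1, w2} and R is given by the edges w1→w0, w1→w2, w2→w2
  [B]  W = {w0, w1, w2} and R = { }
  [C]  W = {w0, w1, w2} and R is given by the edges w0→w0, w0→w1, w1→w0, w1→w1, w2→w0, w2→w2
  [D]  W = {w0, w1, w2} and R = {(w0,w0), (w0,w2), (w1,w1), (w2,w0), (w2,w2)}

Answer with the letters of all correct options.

A, C

The schema PNφ → Nφ is the dual of axiom 5; it is valid on a frame iff R is euclidean.
(A) R is not euclidean (w1 R w0 and w1 R w2 but not w0 R w2), so the schema fails here.
(B) R is euclidean (any two R-successors of the same world are R-related), so the schema is valid here.
(C) R is not euclidean (w2 R w0 and w2 R w2 but not w0 R w2), so the schema fails here.
(D) R is euclidean (any two R-successors of the same world are R-related), so the schema is valid here.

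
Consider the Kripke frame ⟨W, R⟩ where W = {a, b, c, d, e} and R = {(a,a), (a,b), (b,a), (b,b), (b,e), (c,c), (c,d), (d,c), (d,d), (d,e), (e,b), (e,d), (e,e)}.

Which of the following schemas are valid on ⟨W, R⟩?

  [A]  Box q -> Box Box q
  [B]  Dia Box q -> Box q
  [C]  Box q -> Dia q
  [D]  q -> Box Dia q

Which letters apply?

C, D

R is symmetric: every R-edge is matched by its reverse.
R is not transitive: a R b and b R e but not a R e.
R is not euclidean: b R a and b R e but not a R e.
R is serial: every world has an R-successor.
(A) Box q -> Box Box q (axiom 4) characterises the transitive frames. R is not transitive — not valid.
(B) Dia Box q -> Box q is the dual of axiom 5; it is valid on a frame exactly when R is euclidean. R is not euclidean, so not valid.
(C) Box q -> Dia q is axiom D, which corresponds to seriality. R is serial — valid.
(D) q -> Box Dia q is axiom B, which corresponds to symmetry. R is symmetric — valid.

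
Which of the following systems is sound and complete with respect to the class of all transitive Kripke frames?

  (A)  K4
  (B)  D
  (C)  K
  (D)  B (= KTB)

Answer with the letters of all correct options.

(A) K4 is determined by exactly this class.
(B) D is determined by the class of serial frames.
(C) K is determined by the class of arbitrary frames.
(D) B (= KTB) is determined by the class of reflexive and symmetric frames.

A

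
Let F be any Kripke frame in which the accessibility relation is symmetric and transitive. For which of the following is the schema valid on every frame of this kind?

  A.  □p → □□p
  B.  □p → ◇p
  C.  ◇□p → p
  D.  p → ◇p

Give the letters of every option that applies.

A symmetric transitive relation is euclidean (uRv and uRw give vRu by symmetry, then vRw by transitivity).
(A) □p → □□p (axiom 4) characterises the transitive frames. Every such R is transitive — valid.
(B) axiom D: valid iff R is serial. Such an R need not be serial — not valid.
(C) ◇□p → p (the dual of axiom B) characterises the symmetric frames. Every such R is symmetric — valid.
(D) p → ◇p is the dual of axiom T, which corresponds to reflexivity. Such an R need not be reflexive — not valid.

A, C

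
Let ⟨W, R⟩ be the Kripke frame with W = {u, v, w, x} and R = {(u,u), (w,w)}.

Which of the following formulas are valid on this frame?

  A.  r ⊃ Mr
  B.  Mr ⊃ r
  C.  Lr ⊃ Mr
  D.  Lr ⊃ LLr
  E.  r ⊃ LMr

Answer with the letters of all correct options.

B, D, E

R is not reflexive: not v R v.
R is symmetric: every R-edge is matched by its reverse.
R is transitive: R is closed under composition.
R is not serial: v has no R-successor.
R is a subset of the identity: every R-edge is a self-loop.
(A) the dual of axiom T: valid iff R is reflexive. R is not reflexive — not valid.
(B) Mr ⊃ r is valid only on frames where every R-edge is a self-loop. Here R ⊆ identity — valid.
(C) Lr ⊃ Mr (axiom D) characterises the serial frames. R is not serial — not valid.
(D) Lr ⊃ LLr is axiom 4, which corresponds to transitivity. R is transitive — valid.
(E) r ⊃ LMr is axiom B, which corresponds to symmetry. R is symmetric — valid.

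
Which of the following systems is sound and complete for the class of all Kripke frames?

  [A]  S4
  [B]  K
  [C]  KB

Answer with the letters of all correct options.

B

(A) S4 is determined by the class of reflexive and transitive frames.
(B) K is determined by exactly this class.
(C) KB is determined by the class of symmetric frames.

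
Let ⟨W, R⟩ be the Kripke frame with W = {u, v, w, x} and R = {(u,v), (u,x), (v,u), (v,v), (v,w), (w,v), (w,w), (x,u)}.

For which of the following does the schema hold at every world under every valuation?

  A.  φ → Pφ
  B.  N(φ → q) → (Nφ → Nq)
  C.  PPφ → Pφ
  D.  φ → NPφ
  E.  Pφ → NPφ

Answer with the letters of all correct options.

R is not reflexive: not u R u.
R is symmetric: every R-edge is matched by its reverse.
R is not transitive: u R v and v R u but not u R u.
R is not euclidean: u R v and u R x but not v R x.
(A) φ → Pφ is the dual of axiom T, which corresponds to reflexivity. R is not reflexive — not valid.
(B) N(φ → q) → (Nφ → Nq) is the K axiom; it holds on all frames — valid.
(C) the dual of axiom 4: valid iff R is transitive. R is not transitive — not valid.
(D) φ → NPφ is axiom B; it is valid on a frame exactly when R is symmetric. R is symmetric, so valid.
(E) Pφ → NPφ is axiom 5; it is valid on a frame exactly when R is euclidean. R is not euclidean, so not valid.

B, D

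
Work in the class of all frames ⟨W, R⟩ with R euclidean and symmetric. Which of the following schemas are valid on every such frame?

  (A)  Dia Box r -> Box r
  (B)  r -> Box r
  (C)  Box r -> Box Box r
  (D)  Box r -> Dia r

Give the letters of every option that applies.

A, C

A symmetric euclidean relation is transitive (uRv and vRw give vRu by symmetry, then uRw by the euclidean condition, applied at v).
(A) Dia Box r -> Box r (the dual of axiom 5) characterises the euclidean frames. Every such R is euclidean — valid.
(B) r -> Box r is valid only on frames where every R-edge is a self-loop. Such an R need not be a subset of the identity — not valid.
(C) axiom 4: valid iff R is transitive. Every such R is transitive — valid.
(D) Box r -> Dia r (axiom D) characterises the serial frames. Such an R need not be serial — not valid.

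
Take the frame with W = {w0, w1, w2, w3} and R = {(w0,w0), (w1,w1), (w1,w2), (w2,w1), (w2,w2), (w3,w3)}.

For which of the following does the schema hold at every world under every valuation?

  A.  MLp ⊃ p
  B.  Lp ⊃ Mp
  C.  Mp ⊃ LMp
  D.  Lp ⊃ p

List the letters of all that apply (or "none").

A, B, C, D

R is reflexive: each world relates to itself.
R is symmetric: every R-edge is matched by its reverse.
R is euclidean: any two R-successors of the same world are R-related.
R is serial: every world has an R-successor.
(A) MLp ⊃ p (the dual of axiom B) characterises the symmetric frames. R is symmetric — valid.
(B) Lp ⊃ Mp is axiom D; it is valid on a frame exactly when R is serial. R is serial, so valid.
(C) Mp ⊃ LMp is axiom 5; it is valid on a frame exactly when R is euclidean. R is euclidean, so valid.
(D) axiom T: valid iff R is reflexive. R is reflexive — valid.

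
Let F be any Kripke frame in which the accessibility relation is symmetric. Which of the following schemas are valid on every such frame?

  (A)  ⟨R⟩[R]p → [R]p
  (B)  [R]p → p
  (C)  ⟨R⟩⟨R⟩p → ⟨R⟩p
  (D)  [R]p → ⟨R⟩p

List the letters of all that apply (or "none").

(A) ⟨R⟩[R]p → [R]p is the dual of axiom 5; it is valid on a frame exactly when R is euclidean. Such an R need not be euclidean, so not valid.
(B) [R]p → p (axiom T) characterises the reflexive frames. Such an R need not be reflexive — not valid.
(C) ⟨R⟩⟨R⟩p → ⟨R⟩p (the dual of axiom 4) characterises the transitive frames. Such an R need not be transitive — not valid.
(D) [R]p → ⟨R⟩p is axiom D; it is valid on a frame exactly when R is serial. Such an R need not be serial, so not valid.

none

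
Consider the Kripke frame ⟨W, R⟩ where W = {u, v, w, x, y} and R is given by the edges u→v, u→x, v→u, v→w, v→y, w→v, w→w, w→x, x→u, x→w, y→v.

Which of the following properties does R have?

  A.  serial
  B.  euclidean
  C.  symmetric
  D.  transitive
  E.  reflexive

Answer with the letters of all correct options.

A, C

(A) serial: every world has an R-successor.
(B) not euclidean: u R v and u R x but not v R x.
(C) symmetric: every R-edge is matched by its reverse.
(D) not transitive: u R v and v R u but not u R u.
(E) not reflexive: not u R u.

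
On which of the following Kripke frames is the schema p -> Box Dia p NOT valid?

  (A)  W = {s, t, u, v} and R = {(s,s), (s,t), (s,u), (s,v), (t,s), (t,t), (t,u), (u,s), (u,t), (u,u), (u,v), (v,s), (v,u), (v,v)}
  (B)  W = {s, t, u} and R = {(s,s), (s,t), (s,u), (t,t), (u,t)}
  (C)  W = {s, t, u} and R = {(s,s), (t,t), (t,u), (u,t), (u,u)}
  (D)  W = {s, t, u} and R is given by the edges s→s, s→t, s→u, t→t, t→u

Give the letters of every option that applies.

B, D

The schema p -> Box Dia p is axiom B; it is valid on a frame iff R is symmetric.
(A) R is symmetric (every R-edge is matched by its reverse), so the schema is valid here.
(B) R is not symmetric (s R t but not t R s), so the schema fails here.
(C) R is symmetric (every R-edge is matched by its reverse), so the schema is valid here.
(D) R is not symmetric (s R t but not t R s), so the schema fails here.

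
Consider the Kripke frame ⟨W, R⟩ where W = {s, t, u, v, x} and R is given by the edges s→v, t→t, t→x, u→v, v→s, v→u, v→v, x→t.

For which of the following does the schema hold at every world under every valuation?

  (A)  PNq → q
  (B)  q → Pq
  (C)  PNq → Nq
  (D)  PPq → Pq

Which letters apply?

A

R is not reflexive: not s R s.
R is symmetric: every R-edge is matched by its reverse.
R is not transitive: s R v and v R s but not s R s.
R is not euclidean: v R s and v R u but not s R u.
(A) PNq → q (the dual of axiom B) characterises the symmetric frames. R is symmetric — valid.
(B) q → Pq is the dual of axiom T, which corresponds to reflexivity. R is not reflexive — not valid.
(C) PNq → Nq is the dual of axiom 5; it is valid on a frame exactly when R is euclidean. R is not euclidean, so not valid.
(D) PPq → Pq is the dual of axiom 4, which corresponds to transitivity. R is not transitive — not valid.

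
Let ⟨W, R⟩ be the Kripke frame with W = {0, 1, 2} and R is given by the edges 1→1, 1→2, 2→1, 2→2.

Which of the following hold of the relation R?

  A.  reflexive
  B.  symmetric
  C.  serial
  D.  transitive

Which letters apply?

B, D

(A) not reflexive: not 0 R 0.
(B) symmetric: every R-edge is matched by its reverse.
(C) not serial: 0 has no R-successor.
(D) transitive: R is closed under composition.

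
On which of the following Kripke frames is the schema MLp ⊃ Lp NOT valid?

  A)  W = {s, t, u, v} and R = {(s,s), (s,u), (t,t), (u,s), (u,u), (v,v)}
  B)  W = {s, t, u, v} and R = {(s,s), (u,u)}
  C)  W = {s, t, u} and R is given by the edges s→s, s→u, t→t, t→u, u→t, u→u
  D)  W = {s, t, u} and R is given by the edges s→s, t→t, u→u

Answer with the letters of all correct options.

C

The schema MLp ⊃ Lp is the dual of axiom 5; it is valid on a frame iff R is euclidean.
(A) R is euclidean (any two R-successors of the same world are R-related), so the schema is valid here.
(B) R is euclidean (any two R-successors of the same world are R-related), so the schema is valid here.
(C) R is not euclidean (s R u and s R s but not u R s), so the schema fails here.
(D) R is euclidean (any two R-successors of the same world are R-related), so the schema is valid here.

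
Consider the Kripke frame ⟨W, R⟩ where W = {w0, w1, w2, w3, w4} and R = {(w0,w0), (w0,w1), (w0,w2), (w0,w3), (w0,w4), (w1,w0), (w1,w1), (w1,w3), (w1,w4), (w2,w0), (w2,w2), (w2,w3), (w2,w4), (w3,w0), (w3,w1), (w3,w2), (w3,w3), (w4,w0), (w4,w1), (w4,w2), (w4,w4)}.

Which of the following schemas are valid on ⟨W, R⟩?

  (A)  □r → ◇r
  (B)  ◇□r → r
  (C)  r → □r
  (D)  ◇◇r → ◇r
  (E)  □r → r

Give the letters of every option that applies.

R is reflexive: each world relates to itself.
R is symmetric: every R-edge is matched by its reverse.
R is not transitive: w1 R w0 and w0 R w2 but not w1 R w2.
R is serial: every world has an R-successor.
R is not a subset of the identity: w0 R w1 with w0 ≠ w1.
(A) □r → ◇r is axiom D; it is valid on a frame exactly when R is serial. R is serial, so valid.
(B) the dual of axiom B: valid iff R is symmetric. R is symmetric — valid.
(C) r → □r (equivalent to ◇p→p) corresponds to R being a subset of the identity. Here R ⊄ identity, so not valid.
(D) ◇◇r → ◇r is the dual of axiom 4, which corresponds to transitivity. R is not transitive — not valid.
(E) axiom T: valid iff R is reflexive. R is reflexive — valid.

A, B, E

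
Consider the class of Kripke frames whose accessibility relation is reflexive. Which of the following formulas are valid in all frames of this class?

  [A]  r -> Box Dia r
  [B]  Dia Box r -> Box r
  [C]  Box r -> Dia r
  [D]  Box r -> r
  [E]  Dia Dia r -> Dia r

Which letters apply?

C, D

A reflexive relation is serial.
(A) axiom B: valid iff R is symmetric. Such an R need not be symmetric — not valid.
(B) Dia Box r -> Box r is the dual of axiom 5; it is valid on a frame exactly when R is euclidean. Such an R need not be euclidean, so not valid.
(C) Box r -> Dia r is axiom D; it is valid on a frame exactly when R is serial. Every such R is serial, so valid.
(D) axiom T: valid iff R is reflexive. Every such R is reflexive — valid.
(E) Dia Dia r -> Dia r (the dual of axiom 4) characterises the transitive frames. Such an R need not be transitive — not valid.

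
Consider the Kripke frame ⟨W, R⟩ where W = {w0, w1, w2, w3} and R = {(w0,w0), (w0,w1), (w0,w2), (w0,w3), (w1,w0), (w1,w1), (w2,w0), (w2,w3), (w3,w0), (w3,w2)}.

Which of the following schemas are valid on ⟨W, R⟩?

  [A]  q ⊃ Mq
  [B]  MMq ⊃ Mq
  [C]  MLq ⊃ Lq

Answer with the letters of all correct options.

none

R is not reflexive: not w2 R w2.
R is not transitive: w1 R w0 and w0 R w2 but not w1 R w2.
R is not euclidean: w0 R w1 and w0 R w2 but not w1 R w2.
(A) q ⊃ Mq is the dual of axiom T; it is valid on a frame exactly when R is reflexive. R is not reflexive, so not valid.
(B) MMq ⊃ Mq (the dual of axiom 4) characterises the transitive frames. R is not transitive — not valid.
(C) the dual of axiom 5: valid iff R is euclidean. R is not euclidean — not valid.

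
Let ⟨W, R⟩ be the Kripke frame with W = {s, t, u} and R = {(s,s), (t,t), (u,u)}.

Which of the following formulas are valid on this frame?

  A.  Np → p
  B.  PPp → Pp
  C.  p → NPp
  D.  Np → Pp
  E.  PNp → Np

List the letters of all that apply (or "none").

R is reflexive: each world relates to itself.
R is symmetric: every R-edge is matched by its reverse.
R is transitive: R is closed under composition.
R is euclidean: any two R-successors of the same world are R-related.
R is serial: every world has an R-successor.
(A) Np → p is axiom T, which corresponds to reflexivity. R is reflexive — valid.
(B) PPp → Pp (the dual of axiom 4) characterises the transitive frames. R is transitive — valid.
(C) p → NPp is axiom B, which corresponds to symmetry. R is symmetric — valid.
(D) Np → Pp is axiom D, which corresponds to seriality. R is serial — valid.
(E) PNp → Np is the dual of axiom 5; it is valid on a frame exactly when R is euclidean. R is euclidean, so valid.

A, B, C, D, E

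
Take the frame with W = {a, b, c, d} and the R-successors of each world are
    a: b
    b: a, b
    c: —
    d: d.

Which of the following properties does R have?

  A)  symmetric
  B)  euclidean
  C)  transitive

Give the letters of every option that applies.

A

(A) symmetric: every R-edge is matched by its reverse.
(B) not euclidean: b R a and b R a but not a R a.
(C) not transitive: a R b and b R a but not a R a.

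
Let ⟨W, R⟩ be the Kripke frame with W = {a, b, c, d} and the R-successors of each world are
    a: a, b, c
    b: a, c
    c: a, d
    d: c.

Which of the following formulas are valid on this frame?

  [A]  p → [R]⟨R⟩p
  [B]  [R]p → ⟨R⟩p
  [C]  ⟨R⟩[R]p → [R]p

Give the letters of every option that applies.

R is not symmetric: b R c but not c R b.
R is not euclidean: a R c and a R b but not c R b.
R is serial: every world has an R-successor.
(A) axiom B: valid iff R is symmetric. R is not symmetric — not valid.
(B) axiom D: valid iff R is serial. R is serial — valid.
(C) ⟨R⟩[R]p → [R]p is the dual of axiom 5; it is valid on a frame exactly when R is euclidean. R is not euclidean, so not valid.

B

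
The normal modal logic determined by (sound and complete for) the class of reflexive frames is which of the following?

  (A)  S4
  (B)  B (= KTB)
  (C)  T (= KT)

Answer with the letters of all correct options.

C

(A) S4 is determined by the class of reflexive and transitive frames.
(B) B (= KTB) is determined by the class of reflexive and symmetric frames.
(C) T (= KT) is determined by exactly this class.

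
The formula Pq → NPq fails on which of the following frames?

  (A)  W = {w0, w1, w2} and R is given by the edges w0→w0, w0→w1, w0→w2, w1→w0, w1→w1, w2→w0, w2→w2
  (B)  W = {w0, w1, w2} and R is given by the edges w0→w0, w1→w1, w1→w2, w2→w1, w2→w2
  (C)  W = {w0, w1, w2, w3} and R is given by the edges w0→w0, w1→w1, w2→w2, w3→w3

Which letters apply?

The schema Pq → NPq is axiom 5; it is valid on a frame iff R is euclidean.
(A) R is not euclidean (w0 R w1 and w0 R w2 but not w1 R w2), so the schema fails here.
(B) R is euclidean (any two R-successors of the same world are R-related), so the schema is valid here.
(C) R is euclidean (any two R-successors of the same world are R-related), so the schema is valid here.

A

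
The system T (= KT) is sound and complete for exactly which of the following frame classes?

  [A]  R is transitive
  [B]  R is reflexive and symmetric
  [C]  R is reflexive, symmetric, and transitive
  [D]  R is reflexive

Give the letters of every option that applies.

D

(A) this class determines K4, not T (= KT).
(B) this class determines B (= KTB), not T (= KT).
(C) this class determines S5, not T (= KT).
(D) T (= KT) is sound and complete for exactly this class.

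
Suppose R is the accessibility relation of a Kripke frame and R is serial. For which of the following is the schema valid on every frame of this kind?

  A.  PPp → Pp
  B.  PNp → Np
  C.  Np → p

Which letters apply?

none

(A) the dual of axiom 4: valid iff R is transitive. Such an R need not be transitive — not valid.
(B) the dual of axiom 5: valid iff R is euclidean. Such an R need not be euclidean — not valid.
(C) Np → p is axiom T, which corresponds to reflexivity. Such an R need not be reflexive — not valid.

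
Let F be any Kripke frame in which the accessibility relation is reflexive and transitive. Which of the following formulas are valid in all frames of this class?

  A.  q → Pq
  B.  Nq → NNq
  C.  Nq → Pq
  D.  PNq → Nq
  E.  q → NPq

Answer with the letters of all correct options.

A, B, C

Reflexive relations are serial.
(A) q → Pq is the dual of axiom T; it is valid on a frame exactly when R is reflexive. Every such R is reflexive, so valid.
(B) Nq → NNq is axiom 4; it is valid on a frame exactly when R is transitive. Every such R is transitive, so valid.
(C) Nq → Pq is axiom D; it is valid on a frame exactly when R is serial. Every such R is serial, so valid.
(D) PNq → Nq is the dual of axiom 5; it is valid on a frame exactly when R is euclidean. Such an R need not be euclidean, so not valid.
(E) q → NPq is axiom B; it is valid on a frame exactly when R is symmetric. Such an R need not be symmetric, so not valid.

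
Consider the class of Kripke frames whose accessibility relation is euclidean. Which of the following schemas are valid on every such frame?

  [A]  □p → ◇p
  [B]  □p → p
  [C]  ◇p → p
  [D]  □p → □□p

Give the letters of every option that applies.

none

(A) □p → ◇p is axiom D; it is valid on a frame exactly when R is serial. Such an R need not be serial, so not valid.
(B) □p → p (axiom T) characterises the reflexive frames. Such an R need not be reflexive — not valid.
(C) ◇p → p is the converse of T; it holds exactly when R ⊆ identity. Such an R need not be a subset of the identity — not valid.
(D) □p → □□p is axiom 4, which corresponds to transitivity. Such an R need not be transitive — not valid.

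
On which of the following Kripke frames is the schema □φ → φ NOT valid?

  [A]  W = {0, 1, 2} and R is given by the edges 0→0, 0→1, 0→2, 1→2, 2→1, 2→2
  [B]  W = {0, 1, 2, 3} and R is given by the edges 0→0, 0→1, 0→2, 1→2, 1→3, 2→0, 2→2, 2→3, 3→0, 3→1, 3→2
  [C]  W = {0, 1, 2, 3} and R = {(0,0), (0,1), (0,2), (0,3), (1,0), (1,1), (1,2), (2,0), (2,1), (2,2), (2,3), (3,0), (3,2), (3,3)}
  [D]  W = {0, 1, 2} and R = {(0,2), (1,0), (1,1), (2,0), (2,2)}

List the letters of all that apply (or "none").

A, B, D

The schema □φ → φ is axiom T; it is valid on a frame iff R is reflexive.
(A) R is not reflexive (not 1 R 1), so the schema fails here.
(B) R is not reflexive (not 1 R 1), so the schema fails here.
(C) R is reflexive (each world relates to itself), so the schema is valid here.
(D) R is not reflexive (not 0 R 0), so the schema fails here.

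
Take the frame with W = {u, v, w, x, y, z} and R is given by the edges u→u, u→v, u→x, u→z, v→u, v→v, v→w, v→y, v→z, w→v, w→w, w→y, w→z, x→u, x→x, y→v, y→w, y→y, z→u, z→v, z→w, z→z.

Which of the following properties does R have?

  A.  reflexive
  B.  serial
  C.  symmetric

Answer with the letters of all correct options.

(A) reflexive: each world relates to itself.
(B) serial: every world has an R-successor.
(C) symmetric: every R-edge is matched by its reverse.

A, B, C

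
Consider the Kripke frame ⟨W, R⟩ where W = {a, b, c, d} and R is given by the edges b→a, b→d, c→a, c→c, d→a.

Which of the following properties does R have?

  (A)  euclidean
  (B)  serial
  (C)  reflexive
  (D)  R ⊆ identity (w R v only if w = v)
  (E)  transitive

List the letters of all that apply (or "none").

(A) not euclidean: b R a and b R d but not a R d.
(B) not serial: a has no R-successor.
(C) not reflexive: not a R a.
(D) not ⊆ identity: b R a with b ≠ a.
(E) transitive: R is closed under composition.

E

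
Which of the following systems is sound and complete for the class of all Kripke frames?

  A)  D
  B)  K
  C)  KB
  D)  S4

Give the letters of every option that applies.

(A) D is determined by the class of serial frames.
(B) K is determined by exactly this class.
(C) KB is determined by the class of symmetric frames.
(D) S4 is determined by the class of reflexive and transitive frames.

B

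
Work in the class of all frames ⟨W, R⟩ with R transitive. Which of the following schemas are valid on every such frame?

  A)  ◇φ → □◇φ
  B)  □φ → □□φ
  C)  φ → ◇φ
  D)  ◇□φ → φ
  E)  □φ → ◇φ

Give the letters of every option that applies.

B

(A) axiom 5: valid iff R is euclidean. Such an R need not be euclidean — not valid.
(B) □φ → □□φ (axiom 4) characterises the transitive frames. Every such R is transitive — valid.
(C) φ → ◇φ (the dual of axiom T) characterises the reflexive frames. Such an R need not be reflexive — not valid.
(D) ◇□φ → φ is the dual of axiom B, which corresponds to symmetry. Such an R need not be symmetric — not valid.
(E) axiom D: valid iff R is serial. Such an R need not be serial — not valid.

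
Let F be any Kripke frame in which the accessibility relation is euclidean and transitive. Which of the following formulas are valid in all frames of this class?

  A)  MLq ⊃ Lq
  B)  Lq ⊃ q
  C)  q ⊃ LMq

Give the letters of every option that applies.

A

(A) MLq ⊃ Lq is the dual of axiom 5, which corresponds to the euclidean property. Every such R is euclidean — valid.
(B) Lq ⊃ q is axiom T; it is valid on a frame exactly when R is reflexive. Such an R need not be reflexive, so not valid.
(C) q ⊃ LMq is axiom B; it is valid on a frame exactly when R is symmetric. Such an R need not be symmetric, so not valid.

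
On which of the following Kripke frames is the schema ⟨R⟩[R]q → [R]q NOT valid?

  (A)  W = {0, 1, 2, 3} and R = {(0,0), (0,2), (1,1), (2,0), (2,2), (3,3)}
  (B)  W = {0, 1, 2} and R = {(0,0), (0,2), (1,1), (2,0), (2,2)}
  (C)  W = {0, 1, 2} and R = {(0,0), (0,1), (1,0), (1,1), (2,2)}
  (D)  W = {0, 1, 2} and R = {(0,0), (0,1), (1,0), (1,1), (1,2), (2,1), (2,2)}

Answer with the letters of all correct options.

D

The schema ⟨R⟩[R]q → [R]q is the dual of axiom 5; it is valid on a frame iff R is euclidean.
(A) R is euclidean (any two R-successors of the same world are R-related), so the schema is valid here.
(B) R is euclidean (any two R-successors of the same world are R-related), so the schema is valid here.
(C) R is euclidean (any two R-successors of the same world are R-related), so the schema is valid here.
(D) R is not euclidean (1 R 0 and 1 R 2 but not 0 R 2), so the schema fails here.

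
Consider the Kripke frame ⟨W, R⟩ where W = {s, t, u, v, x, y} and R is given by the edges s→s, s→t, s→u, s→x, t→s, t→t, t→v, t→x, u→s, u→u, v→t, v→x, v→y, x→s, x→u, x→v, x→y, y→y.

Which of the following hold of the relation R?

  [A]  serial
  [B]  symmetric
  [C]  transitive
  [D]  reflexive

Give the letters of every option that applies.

(A) serial: every world has an R-successor.
(B) not symmetric: t R x but not x R t.
(C) not transitive: s R t and t R v but not s R v.
(D) not reflexive: not v R v.

A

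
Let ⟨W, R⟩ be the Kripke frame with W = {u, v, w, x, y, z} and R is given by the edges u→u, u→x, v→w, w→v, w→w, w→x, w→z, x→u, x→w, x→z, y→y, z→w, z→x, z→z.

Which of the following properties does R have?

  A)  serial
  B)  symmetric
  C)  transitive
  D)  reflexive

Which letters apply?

(A) serial: every world has an R-successor.
(B) symmetric: every R-edge is matched by its reverse.
(C) not transitive: u R x and x R w but not u R w.
(D) not reflexive: not v R v.

A, B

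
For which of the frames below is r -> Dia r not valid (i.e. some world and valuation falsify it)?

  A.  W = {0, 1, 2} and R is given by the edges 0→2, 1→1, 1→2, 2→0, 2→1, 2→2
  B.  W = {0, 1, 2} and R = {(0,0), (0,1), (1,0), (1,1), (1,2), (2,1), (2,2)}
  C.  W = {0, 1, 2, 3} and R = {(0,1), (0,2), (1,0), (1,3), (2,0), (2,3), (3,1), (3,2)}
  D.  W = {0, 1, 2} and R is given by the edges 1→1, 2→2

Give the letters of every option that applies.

The schema r -> Dia r is the dual of axiom T; it is valid on a frame iff R is reflexive.
(A) R is not reflexive (not 0 R 0), so the schema fails here.
(B) R is reflexive (each world relates to itself), so the schema is valid here.
(C) R is not reflexive (not 0 R 0), so the schema fails here.
(D) R is not reflexive (not 0 R 0), so the schema fails here.

A, C, D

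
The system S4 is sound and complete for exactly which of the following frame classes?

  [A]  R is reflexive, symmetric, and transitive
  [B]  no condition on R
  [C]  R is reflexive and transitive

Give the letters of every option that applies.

C

(A) this class determines S5, not S4.
(B) this class determines K, not S4.
(C) S4 is sound and complete for exactly this class.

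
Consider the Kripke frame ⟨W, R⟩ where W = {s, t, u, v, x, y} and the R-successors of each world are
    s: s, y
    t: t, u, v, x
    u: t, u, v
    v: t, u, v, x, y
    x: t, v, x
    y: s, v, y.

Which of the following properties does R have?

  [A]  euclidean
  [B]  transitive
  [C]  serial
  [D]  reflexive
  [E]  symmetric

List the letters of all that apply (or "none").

(A) not euclidean: t R u and t R x but not u R x.
(B) not transitive: s R y and y R v but not s R v.
(C) serial: every world has an R-successor.
(D) reflexive: each world relates to itself.
(E) symmetric: every R-edge is matched by its reverse.

C, D, E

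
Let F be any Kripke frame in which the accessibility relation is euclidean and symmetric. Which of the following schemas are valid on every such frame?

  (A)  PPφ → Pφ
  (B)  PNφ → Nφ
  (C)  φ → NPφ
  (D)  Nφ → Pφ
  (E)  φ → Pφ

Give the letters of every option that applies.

A, B, C

A symmetric euclidean relation is transitive (uRv and vRw give vRu by symmetry, then uRw by the euclidean condition, applied at v).
(A) the dual of axiom 4: valid iff R is transitive. Every such R is transitive — valid.
(B) PNφ → Nφ is the dual of axiom 5, which corresponds to the euclidean property. Every such R is euclidean — valid.
(C) φ → NPφ (axiom B) characterises the symmetric frames. Every such R is symmetric — valid.
(D) axiom D: valid iff R is serial. Such an R need not be serial — not valid.
(E) the dual of axiom T: valid iff R is reflexive. Such an R need not be reflexive — not valid.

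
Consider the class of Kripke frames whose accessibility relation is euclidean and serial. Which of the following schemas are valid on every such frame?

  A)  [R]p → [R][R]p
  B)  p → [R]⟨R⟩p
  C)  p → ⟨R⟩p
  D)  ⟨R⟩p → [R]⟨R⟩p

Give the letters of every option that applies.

D

(A) [R]p → [R][R]p (axiom 4) characterises the transitive frames. Such an R need not be transitive — not valid.
(B) p → [R]⟨R⟩p is axiom B, which corresponds to symmetry. Such an R need not be symmetric — not valid.
(C) p → ⟨R⟩p (the dual of axiom T) characterises the reflexive frames. Such an R need not be reflexive — not valid.
(D) axiom 5: valid iff R is euclidean. Every such R is euclidean — valid.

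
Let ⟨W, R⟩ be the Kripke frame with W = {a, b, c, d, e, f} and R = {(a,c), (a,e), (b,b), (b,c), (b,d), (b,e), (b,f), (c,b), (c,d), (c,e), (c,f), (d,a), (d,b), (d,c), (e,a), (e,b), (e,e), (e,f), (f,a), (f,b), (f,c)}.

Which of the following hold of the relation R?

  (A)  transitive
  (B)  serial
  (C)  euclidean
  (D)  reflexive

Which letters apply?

(A) not transitive: a R c and c R b but not a R b.
(B) serial: every world has an R-successor.
(C) not euclidean: a R e and a R c but not e R c.
(D) not reflexive: not a R a.

B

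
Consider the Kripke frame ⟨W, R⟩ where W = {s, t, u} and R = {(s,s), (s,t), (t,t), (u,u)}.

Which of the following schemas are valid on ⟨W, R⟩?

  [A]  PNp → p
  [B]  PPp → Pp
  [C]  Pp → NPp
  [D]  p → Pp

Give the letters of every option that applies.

B, D

R is reflexive: each world relates to itself.
R is not symmetric: s R t but not t R s.
R is transitive: R is closed under composition.
R is not euclidean: s R t and s R s but not t R s.
(A) PNp → p (the dual of axiom B) characterises the symmetric frames. R is not symmetric — not valid.
(B) the dual of axiom 4: valid iff R is transitive. R is transitive — valid.
(C) Pp → NPp is axiom 5; it is valid on a frame exactly when R is euclidean. R is not euclidean, so not valid.
(D) the dual of axiom T: valid iff R is reflexive. R is reflexive — valid.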